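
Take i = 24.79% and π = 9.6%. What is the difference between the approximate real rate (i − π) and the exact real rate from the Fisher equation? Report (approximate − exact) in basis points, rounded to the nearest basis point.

Approximate: r ≈ 24.790% − 9.600% = 15.1900%
Exact: (1 + 0.2479)/(1 + 0.0960) − 1 = 13.8595%
Error = 15.1900% − 13.8595% = 1.3305% → 133 basis points.

133 basis points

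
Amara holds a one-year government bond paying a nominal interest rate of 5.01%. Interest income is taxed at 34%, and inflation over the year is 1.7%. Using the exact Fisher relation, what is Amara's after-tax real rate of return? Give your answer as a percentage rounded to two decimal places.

After-tax nominal return = 5.01% × (1 − 0.34) = 3.3066%.
1 + r = 1.033066 / 1.01700 = 1.015797
After-tax real rate = 1.015797 − 1 → 1.58%.

1.58%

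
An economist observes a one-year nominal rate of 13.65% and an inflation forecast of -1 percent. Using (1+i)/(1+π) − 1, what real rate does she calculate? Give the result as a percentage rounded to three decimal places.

14.798%

By the Fisher relation, 1 + r = (1 + i)/(1 + π).
1 + r = 1.13650 / 0.99000 = 1.147980
r = 1.147980 − 1 = 14.7980%, i.e. 14.798%.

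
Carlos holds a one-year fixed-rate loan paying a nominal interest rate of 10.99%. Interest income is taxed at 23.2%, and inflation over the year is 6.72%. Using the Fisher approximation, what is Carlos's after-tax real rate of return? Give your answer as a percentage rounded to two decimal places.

After-tax nominal return = 10.99% × (1 − 0.232) = 8.44032%.
r ≈ 8.44032% − 6.72% → 1.72%.

1.72%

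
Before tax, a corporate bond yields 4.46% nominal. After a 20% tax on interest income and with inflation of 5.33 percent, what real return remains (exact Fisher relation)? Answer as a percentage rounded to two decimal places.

After-tax nominal return = 4.46% × (1 − 0.2) = 3.5680%.
1 + r = 1.03568 / 1.05330 = 0.983272
After-tax real rate = 0.983272 − 1 → -1.67%.

-1.67%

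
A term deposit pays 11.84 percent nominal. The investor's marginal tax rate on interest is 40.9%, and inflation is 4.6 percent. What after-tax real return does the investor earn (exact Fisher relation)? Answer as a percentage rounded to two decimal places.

After-tax nominal return = 11.84% × (1 − 0.409) = 6.99744%.
1 + r = 1.0699744 / 1.04600 = 1.022920
After-tax real rate = 1.022920 − 1 → 2.29%.

2.29%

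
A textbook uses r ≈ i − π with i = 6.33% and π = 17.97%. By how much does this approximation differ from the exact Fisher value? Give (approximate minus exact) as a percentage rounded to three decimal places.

Approximate: r ≈ 6.330% − 17.970% = -11.6400%
Exact: (1 + 0.0633)/(1 + 0.1797) − 1 = -9.8669%
Error = -11.6400% − (-9.8669%) = -1.7731% → -1.773%.

-1.773%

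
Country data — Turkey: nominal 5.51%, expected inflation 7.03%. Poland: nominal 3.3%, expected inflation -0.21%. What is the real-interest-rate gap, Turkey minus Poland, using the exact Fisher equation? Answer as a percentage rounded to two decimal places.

Turkey: (1 + 0.0551)/(1 + 0.0703) − 1 = -1.4202%
Poland: (1 + 0.0330)/(1 − 0.0021) − 1 = 3.5174%
Differential = -1.4202% − 3.5174% = -4.9375% → -4.94%.

-4.94%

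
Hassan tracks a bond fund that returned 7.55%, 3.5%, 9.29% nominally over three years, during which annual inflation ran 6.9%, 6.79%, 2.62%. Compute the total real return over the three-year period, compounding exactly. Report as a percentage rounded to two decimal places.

3.85%

Nominal growth factor = 1.0755 × 1.0350 × 1.0929 = 1.216553
Price-level growth factor = 1.0690 × 1.0679 × 1.0262 = 1.171495
Real growth factor = 1.216553 / 1.171495 = 1.038463
Total real return = 1.038463 − 1 → 3.85%.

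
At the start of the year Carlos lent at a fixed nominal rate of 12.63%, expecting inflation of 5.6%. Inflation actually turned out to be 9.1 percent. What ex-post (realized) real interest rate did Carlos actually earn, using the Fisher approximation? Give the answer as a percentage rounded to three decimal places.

Ex-post: 12.63% − 9.1% = 3.530%
So the realized real rate is 3.530%.

3.530%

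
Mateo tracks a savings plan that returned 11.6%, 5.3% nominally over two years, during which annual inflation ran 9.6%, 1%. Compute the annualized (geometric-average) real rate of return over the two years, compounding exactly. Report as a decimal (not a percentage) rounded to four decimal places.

Nominal growth factor = 1.1160 × 1.0530 = 1.17514800
Price-level growth factor = 1.0960 × 1.0100 = 1.10696000
Real growth factor = 1.17514800 / 1.10696000 = 1.06159934
Annualized real rate = 1.06159934^(1/2) − 1 = 3.0339% → 0.0303.

0.0303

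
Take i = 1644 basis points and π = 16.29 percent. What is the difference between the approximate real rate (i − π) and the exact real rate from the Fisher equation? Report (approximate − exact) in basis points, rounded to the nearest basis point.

2 basis points

Approximate: r ≈ 16.440% − 16.290% = 0.1500%
Exact: (1 + 0.1644)/(1 + 0.1629) − 1 = 0.1290%
Error = 0.1500% − 0.1290% = 0.0210% → 2 basis points.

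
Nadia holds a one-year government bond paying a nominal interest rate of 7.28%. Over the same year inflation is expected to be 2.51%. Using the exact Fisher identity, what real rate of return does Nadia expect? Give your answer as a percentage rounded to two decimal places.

4.65%

By the Fisher identity, 1 + r = (1 + i)/(1 + π).
1 + r = 1.07280 / 1.02510 = 1.046532
r = 1.046532 − 1 = 4.6532%, i.e. 4.65%.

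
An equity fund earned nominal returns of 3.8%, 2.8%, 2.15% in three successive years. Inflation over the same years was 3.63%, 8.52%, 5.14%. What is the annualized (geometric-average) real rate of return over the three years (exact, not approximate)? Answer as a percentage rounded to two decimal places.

Nominal growth factor = 1.0380 × 1.0280 × 1.0215 = 1.09000588
Price-level growth factor = 1.0363 × 1.0852 × 1.0514 = 1.18239683
Real growth factor = 1.09000588 / 1.18239683 = 0.92186130
Annualized real rate = 0.92186130^(1/3) − 1 = -2.6756% → -2.68%.

-2.68%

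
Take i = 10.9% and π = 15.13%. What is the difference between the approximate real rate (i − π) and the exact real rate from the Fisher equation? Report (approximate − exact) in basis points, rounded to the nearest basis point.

Approximate: r ≈ 10.900% − 15.130% = -4.2300%
Exact: (1 + 0.1090)/(1 + 0.1513) − 1 = -3.6741%
Error = -4.2300% − (-3.6741%) = -0.5559% → -56 basis points.

-56 basis points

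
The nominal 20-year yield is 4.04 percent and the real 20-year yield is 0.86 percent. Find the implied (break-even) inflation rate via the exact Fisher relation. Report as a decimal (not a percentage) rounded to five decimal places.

0.03153

(1 + π) = (1 + i)/(1 + r) = 1.04040 / 1.00860 = 1.031529
Break-even inflation = 1.031529 − 1 → 0.03153.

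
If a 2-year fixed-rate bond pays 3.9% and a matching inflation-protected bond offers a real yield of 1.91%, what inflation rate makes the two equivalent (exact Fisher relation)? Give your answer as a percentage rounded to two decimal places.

(1 + π) = (1 + i)/(1 + r) = 1.03900 / 1.01910 = 1.019527
Break-even inflation = 1.019527 − 1 → 1.95%.

1.95%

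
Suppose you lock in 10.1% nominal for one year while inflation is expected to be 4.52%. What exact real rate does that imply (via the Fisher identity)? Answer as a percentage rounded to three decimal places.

By the Fisher identity, 1 + r = (1 + i)/(1 + π).
1 + r = 1.10100 / 1.04520 = 1.053387
r = 1.053387 − 1 = 5.3387%, i.e. 5.339%.

5.339%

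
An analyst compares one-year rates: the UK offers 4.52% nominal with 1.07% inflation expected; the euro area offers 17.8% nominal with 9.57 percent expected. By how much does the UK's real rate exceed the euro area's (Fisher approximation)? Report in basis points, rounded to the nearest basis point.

-478 basis points

The UK: 4.52% − 1.07% = 3.450%
The euro area: 17.8% − 9.57% = 8.230%
Differential = -4.780% → -478 basis points.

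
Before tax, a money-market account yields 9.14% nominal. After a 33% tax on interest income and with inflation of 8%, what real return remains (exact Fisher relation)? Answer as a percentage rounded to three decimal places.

After-tax nominal return = 9.14% × (1 − 0.33) = 6.1238%.
1 + r = 1.061238 / 1.08000 = 0.982628
After-tax real rate = 0.982628 − 1 → -1.737%.

-1.737%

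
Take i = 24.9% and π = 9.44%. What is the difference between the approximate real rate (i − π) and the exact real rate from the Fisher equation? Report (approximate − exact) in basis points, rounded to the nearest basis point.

133 basis points

Approximate: r ≈ 24.900% − 9.440% = 15.4600%
Exact: (1 + 0.2490)/(1 + 0.0944) − 1 = 14.1265%
Error = 15.4600% − 14.1265% = 1.3335% → 133 basis points.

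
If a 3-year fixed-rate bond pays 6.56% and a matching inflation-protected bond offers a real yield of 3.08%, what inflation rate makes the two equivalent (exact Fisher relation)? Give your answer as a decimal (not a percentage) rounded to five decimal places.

0.03376

(1 + π) = (1 + i)/(1 + r) = 1.06560 / 1.03080 = 1.033760
Break-even inflation = 1.033760 − 1 → 0.03376.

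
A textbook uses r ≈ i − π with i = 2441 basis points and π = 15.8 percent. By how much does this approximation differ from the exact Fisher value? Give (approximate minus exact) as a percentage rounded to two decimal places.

1.17%

Approximate: r ≈ 24.410% − 15.800% = 8.6100%
Exact: (1 + 0.2441)/(1 + 0.1580) − 1 = 7.4352%
Error = 8.6100% − 7.4352% = 1.1748% → 1.17%.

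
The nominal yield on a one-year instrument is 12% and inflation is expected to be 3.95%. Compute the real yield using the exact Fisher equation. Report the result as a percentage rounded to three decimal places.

By the Fisher equation, 1 + r = (1 + i)/(1 + π).
1 + r = 1.12000 / 1.03950 = 1.077441
r = 1.077441 − 1 = 7.7441%, i.e. 7.744%.

7.744%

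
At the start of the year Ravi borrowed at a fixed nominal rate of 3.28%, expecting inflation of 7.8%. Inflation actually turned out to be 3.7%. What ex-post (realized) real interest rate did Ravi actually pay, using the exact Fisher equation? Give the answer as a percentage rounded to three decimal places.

Ex-post: (1 + 0.0328)/(1 + 0.0370) − 1 = -0.4050%
So the realized real rate is -0.405%.

-0.405%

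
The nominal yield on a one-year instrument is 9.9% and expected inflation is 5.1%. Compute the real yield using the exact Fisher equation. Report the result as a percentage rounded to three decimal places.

4.567%

By the Fisher relation, 1 + r = (1 + i)/(1 + π).
1 + r = 1.09900 / 1.05100 = 1.045671
r = 1.045671 − 1 = 4.5671%, i.e. 4.567%.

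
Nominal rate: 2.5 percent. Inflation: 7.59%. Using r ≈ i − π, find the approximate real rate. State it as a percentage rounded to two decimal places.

r ≈ i − π = 2.5% − 7.59% = -5.09%.

-5.09%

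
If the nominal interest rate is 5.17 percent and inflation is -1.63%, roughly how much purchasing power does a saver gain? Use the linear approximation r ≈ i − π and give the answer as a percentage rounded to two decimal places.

6.80%

r ≈ i − π = 5.17% − (-1.63%) = 6.80%.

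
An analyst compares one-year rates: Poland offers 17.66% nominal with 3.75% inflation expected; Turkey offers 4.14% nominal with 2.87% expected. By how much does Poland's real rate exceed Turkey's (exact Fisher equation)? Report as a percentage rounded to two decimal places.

12.17%

Poland: (1 + 0.1766)/(1 + 0.0375) − 1 = 13.4072%
Turkey: (1 + 0.0414)/(1 + 0.0287) − 1 = 1.2346%
Differential = 13.4072% − 1.2346% = 12.1727% → 12.17%.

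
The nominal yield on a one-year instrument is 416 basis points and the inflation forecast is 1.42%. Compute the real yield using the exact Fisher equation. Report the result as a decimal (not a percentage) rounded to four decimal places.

1 + r = 1.04160 / 1.01420 = 1.027016
r = 1.027016 − 1 = 2.7016%, i.e. 0.0270.

0.0270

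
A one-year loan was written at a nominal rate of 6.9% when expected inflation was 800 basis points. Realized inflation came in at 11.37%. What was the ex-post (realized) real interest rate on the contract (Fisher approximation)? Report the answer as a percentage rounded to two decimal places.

-4.47%

Ex-post: 6.9% − 11.37% = -4.470%
So the realized real rate is -4.47%.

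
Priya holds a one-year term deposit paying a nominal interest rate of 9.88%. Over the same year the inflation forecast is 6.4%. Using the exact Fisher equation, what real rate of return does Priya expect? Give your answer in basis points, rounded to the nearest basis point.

By the Fisher equation, 1 + r = (1 + i)/(1 + π).
1 + r = 1.09880 / 1.06400 = 1.032707
r = 1.032707 − 1 = 3.2707%, i.e. 327 basis points.

327 basis points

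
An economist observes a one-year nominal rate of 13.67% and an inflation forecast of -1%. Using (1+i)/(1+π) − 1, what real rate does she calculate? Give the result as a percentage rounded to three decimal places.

By the Fisher equation, 1 + r = (1 + i)/(1 + π).
1 + r = 1.13670 / 0.99000 = 1.148182
r = 1.148182 − 1 = 14.8182%, i.e. 14.818%.

14.818%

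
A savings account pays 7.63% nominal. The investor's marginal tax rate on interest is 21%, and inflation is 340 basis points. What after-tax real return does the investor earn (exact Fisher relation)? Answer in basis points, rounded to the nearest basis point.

After-tax nominal return = 7.63% × (1 − 0.21) = 6.0277%.
1 + r = 1.060277 / 1.03400 = 1.025413
After-tax real rate = 1.025413 − 1 → 254 basis points.

254 basis points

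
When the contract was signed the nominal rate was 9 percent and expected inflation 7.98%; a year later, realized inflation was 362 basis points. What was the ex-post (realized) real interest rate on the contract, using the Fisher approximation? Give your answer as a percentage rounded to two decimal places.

5.38%

Ex-post: 9% − 3.62% = 5.380%
So the realized real rate is 5.38%.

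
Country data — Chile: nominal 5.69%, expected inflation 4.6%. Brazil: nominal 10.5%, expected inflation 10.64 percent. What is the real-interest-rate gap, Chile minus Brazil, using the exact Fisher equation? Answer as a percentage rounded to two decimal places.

Chile: (1 + 0.0569)/(1 + 0.0460) − 1 = 1.0421%
Brazil: (1 + 0.1050)/(1 + 0.1064) − 1 = -0.1265%
Differential = 1.0421% − (-0.1265%) = 1.1686% → 1.17%.

1.17%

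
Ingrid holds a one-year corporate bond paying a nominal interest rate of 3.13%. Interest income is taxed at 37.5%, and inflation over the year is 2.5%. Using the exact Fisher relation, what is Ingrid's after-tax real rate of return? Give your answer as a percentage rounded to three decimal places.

After-tax nominal return = 3.13% × (1 − 0.375) = 1.95625%.
1 + r = 1.0195625 / 1.02500 = 0.9946951
After-tax real rate = 0.9946951 − 1 → -0.530%.

-0.530%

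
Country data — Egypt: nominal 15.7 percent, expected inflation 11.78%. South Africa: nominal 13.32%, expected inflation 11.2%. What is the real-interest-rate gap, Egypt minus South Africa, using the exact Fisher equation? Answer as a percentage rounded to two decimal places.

Egypt: (1 + 0.1570)/(1 + 0.1178) − 1 = 3.5069%
South Africa: (1 + 0.1332)/(1 + 0.1120) − 1 = 1.9065%
Differential = 3.5069% − 1.9065% = 1.6004% → 1.60%.

1.60%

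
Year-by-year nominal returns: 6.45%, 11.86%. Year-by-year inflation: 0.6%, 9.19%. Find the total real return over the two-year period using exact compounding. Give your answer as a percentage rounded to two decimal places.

8.40%

Nominal growth factor = 1.0645 × 1.1186 = 1.190750
Price-level growth factor = 1.0060 × 1.0919 = 1.098451
Real growth factor = 1.190750 / 1.098451 = 1.084026
Total real return = 1.084026 − 1 → 8.40%.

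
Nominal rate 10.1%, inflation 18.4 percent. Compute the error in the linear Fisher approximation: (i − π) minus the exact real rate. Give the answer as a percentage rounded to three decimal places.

Approximate: r ≈ 10.100% − 18.400% = -8.3000%
Exact: (1 + 0.1010)/(1 + 0.1840) − 1 = -7.0101%
Error = -8.3000% − (-7.0101%) = -1.2899% → -1.290%.

-1.290%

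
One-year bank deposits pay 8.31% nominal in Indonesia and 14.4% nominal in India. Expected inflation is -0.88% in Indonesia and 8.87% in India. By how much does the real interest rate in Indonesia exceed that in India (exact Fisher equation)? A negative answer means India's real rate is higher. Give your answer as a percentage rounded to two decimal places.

4.19%

Indonesia: (1 + 0.0831)/(1 − 0.0088) − 1 = 9.2716%
India: (1 + 0.1440)/(1 + 0.0887) − 1 = 5.0795%
Differential = 9.2716% − 5.0795% = 4.1921% → 4.19%.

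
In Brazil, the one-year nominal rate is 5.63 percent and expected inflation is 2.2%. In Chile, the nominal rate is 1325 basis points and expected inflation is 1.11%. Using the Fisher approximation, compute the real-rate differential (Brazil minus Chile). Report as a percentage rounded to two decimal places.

-8.71%

Brazil: 5.63% − 2.2% = 3.430%
Chile: 13.25% − 1.11% = 12.140%
Differential = -8.710% → -8.71%.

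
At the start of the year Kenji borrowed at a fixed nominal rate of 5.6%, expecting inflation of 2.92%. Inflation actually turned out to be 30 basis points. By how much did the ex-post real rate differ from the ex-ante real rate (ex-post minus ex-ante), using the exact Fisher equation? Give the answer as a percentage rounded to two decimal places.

2.68%

Ex-ante: (1 + 0.0560)/(1 + 0.0292) − 1 = 2.6040%
Ex-post: (1 + 0.0560)/(1 + 0.0030) − 1 = 5.2841%
Difference (ex-post − ex-ante) = 2.6802% → 2.68%.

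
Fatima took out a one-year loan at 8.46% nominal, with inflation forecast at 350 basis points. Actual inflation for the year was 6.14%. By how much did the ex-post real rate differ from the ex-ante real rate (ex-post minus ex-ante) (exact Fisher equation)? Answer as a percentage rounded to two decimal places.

-2.61%

Ex-ante: (1 + 0.0846)/(1 + 0.0350) − 1 = 4.7923%
Ex-post: (1 + 0.0846)/(1 + 0.0614) − 1 = 2.1858%
Difference (ex-post − ex-ante) = -2.6065% → -2.61%.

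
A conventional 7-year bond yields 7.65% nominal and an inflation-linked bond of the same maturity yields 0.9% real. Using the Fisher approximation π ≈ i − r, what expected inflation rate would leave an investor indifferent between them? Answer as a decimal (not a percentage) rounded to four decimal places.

0.0675

π ≈ i − r = 7.65% − 0.9% → 0.0675.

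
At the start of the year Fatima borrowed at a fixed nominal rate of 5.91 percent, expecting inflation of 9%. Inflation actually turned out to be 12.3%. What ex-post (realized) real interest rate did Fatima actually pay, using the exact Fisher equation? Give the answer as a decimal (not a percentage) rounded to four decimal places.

-0.0569

Ex-post: (1 + 0.0591)/(1 + 0.1230) − 1 = -5.6901%
So the realized real rate is -0.0569.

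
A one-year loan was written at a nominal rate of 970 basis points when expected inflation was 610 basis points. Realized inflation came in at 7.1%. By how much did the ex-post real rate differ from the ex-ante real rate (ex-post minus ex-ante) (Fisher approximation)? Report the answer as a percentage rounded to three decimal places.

-1.000%

Ex-ante: 9.7% − 6.1% = 3.600%
Ex-post: 9.7% − 7.1% = 2.600%
Difference (ex-post − ex-ante) = -1.0000% → -1.000%.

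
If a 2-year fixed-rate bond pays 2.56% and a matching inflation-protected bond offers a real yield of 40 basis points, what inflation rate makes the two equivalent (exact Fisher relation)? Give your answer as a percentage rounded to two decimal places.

(1 + π) = (1 + i)/(1 + r) = 1.02560 / 1.00400 = 1.021514
Break-even inflation = 1.021514 − 1 → 2.15%.

2.15%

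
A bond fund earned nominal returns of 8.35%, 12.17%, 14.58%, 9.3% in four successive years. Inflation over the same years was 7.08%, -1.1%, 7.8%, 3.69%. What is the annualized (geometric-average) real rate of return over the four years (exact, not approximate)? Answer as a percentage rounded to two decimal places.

6.49%

Nominal growth factor = 1.0835 × 1.1217 × 1.1458 × 1.0930 = 1.52206996
Price-level growth factor = 1.0708 × 0.9890 × 1.0780 × 1.0369 = 1.18375081
Real growth factor = 1.52206996 / 1.18375081 = 1.28580268
Annualized real rate = 1.28580268^(1/4) − 1 = 6.4863% → 6.49%.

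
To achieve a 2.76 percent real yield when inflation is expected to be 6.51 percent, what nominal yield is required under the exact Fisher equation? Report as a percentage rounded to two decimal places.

9.45%

(1 + i) = (1 + r)(1 + π) = 1.02760 × 1.06510 = 1.09449676
i = 1.09449676 − 1, so the required nominal rate is 9.45%.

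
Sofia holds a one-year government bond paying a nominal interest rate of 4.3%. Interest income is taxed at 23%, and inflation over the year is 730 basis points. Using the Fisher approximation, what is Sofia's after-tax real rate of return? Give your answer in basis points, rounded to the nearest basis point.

After-tax nominal return = 4.3% × (1 − 0.23) = 3.3110%.
r ≈ 3.3110% − 7.3% → -399 basis points.

-399 basis points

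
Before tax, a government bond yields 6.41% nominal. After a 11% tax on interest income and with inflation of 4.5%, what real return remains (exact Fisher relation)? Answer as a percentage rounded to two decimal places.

1.15%

After-tax nominal return = 6.41% × (1 − 0.11) = 5.7049%.
1 + r = 1.057049 / 1.04500 = 1.011530
After-tax real rate = 1.011530 − 1 → 1.15%.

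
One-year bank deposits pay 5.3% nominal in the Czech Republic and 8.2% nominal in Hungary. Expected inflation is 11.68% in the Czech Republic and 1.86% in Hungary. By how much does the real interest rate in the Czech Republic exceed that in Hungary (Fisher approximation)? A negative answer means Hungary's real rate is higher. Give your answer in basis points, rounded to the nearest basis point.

The Czech Republic: 5.3% − 11.68% = -6.380%
Hungary: 8.2% − 1.86% = 6.340%
Differential = -12.720% → -1272 basis points.

-1272 basis points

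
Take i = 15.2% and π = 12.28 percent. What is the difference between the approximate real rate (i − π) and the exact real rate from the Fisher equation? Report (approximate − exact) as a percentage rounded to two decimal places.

Approximate: r ≈ 15.200% − 12.280% = 2.9200%
Exact: (1 + 0.1520)/(1 + 0.1228) − 1 = 2.6006%
Error = 2.9200% − 2.6006% = 0.3194% → 0.32%.

0.32%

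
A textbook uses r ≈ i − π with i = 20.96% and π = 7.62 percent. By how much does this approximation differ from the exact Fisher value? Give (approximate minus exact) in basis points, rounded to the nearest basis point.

94 basis points

Approximate: r ≈ 20.960% − 7.620% = 13.3400%
Exact: (1 + 0.2096)/(1 + 0.0762) − 1 = 12.3955%
Error = 13.3400% − 12.3955% = 0.9445% → 94 basis points.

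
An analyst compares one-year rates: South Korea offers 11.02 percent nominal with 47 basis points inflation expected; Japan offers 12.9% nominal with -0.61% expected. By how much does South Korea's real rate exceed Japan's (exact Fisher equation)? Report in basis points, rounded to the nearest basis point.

South Korea: (1 + 0.1102)/(1 + 0.0047) − 1 = 10.5006%
Japan: (1 + 0.1290)/(1 − 0.0061) − 1 = 13.5929%
Differential = 10.5006% − 13.5929% = -3.0923% → -309 basis points.

-309 basis points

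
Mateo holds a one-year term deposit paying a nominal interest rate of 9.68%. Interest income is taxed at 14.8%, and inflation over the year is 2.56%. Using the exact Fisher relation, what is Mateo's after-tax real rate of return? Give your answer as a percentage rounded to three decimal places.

After-tax nominal return = 9.68% × (1 − 0.148) = 8.24736%.
1 + r = 1.0824736 / 1.02560 = 1.055454
After-tax real rate = 1.055454 − 1 → 5.545%.

5.545%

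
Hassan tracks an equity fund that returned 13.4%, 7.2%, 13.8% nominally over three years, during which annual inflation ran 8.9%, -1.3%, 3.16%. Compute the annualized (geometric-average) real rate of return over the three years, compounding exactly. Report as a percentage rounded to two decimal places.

7.65%

Nominal growth factor = 1.1340 × 1.0720 × 1.1380 = 1.38340742
Price-level growth factor = 1.0890 × 0.9870 × 1.0316 = 1.10880804
Real growth factor = 1.38340742 / 1.10880804 = 1.24765277
Annualized real rate = 1.24765277^(1/3) − 1 = 7.6543% → 7.65%.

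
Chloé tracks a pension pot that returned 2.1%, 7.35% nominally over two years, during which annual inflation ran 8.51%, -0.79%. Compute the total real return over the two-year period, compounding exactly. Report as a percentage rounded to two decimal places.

Compound the nominal returns: 1.0210 × 1.0735 = 1.096044.
Compound inflation: 1.0851 × 0.9921 = 1.076528.
Deflate: 1.096044 / 1.076528 = 1.018128.
Total real return = 1.018128 − 1 → 1.81%.

1.81%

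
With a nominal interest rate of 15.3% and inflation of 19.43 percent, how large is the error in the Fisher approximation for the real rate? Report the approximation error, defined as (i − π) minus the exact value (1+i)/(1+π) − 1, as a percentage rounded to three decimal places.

-0.672%

Approximate: r ≈ 15.300% − 19.430% = -4.1300%
Exact: (1 + 0.1530)/(1 + 0.1943) − 1 = -3.4581%
Error = -4.1300% − (-3.4581%) = -0.6719% → -0.672%.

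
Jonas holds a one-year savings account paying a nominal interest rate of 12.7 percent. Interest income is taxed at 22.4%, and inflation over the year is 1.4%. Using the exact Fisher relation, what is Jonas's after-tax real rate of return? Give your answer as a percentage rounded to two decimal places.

After-tax nominal return = 12.7% × (1 − 0.224) = 9.8552%.
1 + r = 1.098552 / 1.01400 = 1.083385
After-tax real rate = 1.083385 − 1 → 8.34%.

8.34%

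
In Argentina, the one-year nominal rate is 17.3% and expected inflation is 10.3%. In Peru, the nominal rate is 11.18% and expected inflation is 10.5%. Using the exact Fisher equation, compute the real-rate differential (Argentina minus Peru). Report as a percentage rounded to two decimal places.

Argentina: (1 + 0.1730)/(1 + 0.1030) − 1 = 6.3463%
Peru: (1 + 0.1118)/(1 + 0.1050) − 1 = 0.6154%
Differential = 6.3463% − 0.6154% = 5.7309% → 5.73%.

5.73%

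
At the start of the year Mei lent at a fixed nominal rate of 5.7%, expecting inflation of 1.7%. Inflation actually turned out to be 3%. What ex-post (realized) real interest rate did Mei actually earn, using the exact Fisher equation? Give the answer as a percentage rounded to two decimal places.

Ex-post: (1 + 0.0570)/(1 + 0.0300) − 1 = 2.6214%
So the realized real rate is 2.62%.

2.62%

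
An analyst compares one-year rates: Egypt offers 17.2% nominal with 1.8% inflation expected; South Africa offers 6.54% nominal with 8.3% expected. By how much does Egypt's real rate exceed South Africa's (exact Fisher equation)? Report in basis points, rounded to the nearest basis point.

1675 basis points

Egypt: (1 + 0.1720)/(1 + 0.0180) − 1 = 15.1277%
South Africa: (1 + 0.0654)/(1 + 0.0830) − 1 = -1.6251%
Differential = 15.1277% − (-1.6251%) = 16.7528% → 1675 basis points.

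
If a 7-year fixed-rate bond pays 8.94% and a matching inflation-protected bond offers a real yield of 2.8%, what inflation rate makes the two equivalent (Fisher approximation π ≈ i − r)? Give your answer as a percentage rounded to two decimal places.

π ≈ i − r = 8.94% − 2.8% → 6.14%.

6.14%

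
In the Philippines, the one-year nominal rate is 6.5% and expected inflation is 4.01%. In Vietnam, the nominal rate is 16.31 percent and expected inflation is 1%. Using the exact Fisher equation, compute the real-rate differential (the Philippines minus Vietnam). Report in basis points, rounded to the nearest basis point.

The Philippines: (1 + 0.0650)/(1 + 0.0401) − 1 = 2.3940%
Vietnam: (1 + 0.1631)/(1 + 0.0100) − 1 = 15.1584%
Differential = 2.3940% − 15.1584% = -12.7644% → -1276 basis points.

-1276 basis points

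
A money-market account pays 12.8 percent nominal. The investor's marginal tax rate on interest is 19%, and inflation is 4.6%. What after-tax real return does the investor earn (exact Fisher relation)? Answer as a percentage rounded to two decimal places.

5.51%

After-tax nominal return = 12.8% × (1 − 0.19) = 10.3680%.
1 + r = 1.10368 / 1.04600 = 1.055143
After-tax real rate = 1.055143 − 1 → 5.51%.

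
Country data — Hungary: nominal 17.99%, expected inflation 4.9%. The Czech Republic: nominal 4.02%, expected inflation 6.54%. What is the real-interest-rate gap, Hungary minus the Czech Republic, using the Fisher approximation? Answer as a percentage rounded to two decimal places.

Hungary: 17.99% − 4.9% = 13.090%
The Czech Republic: 4.02% − 6.54% = -2.520%
Differential = 15.610% → 15.61%.

15.61%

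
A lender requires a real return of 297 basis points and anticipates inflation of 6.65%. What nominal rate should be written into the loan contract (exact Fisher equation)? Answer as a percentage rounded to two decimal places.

(1 + i) = (1 + r)(1 + π) = 1.02970 × 1.06650 = 1.09817505
i = 1.09817505 − 1, so the required nominal rate is 9.82%.

9.82%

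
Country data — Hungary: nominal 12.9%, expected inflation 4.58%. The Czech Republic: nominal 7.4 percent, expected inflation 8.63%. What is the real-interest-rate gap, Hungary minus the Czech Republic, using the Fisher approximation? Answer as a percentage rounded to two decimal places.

Hungary: 12.9% − 4.58% = 8.320%
The Czech Republic: 7.4% − 8.63% = -1.230%
Differential = 9.550% → 9.55%.

9.55%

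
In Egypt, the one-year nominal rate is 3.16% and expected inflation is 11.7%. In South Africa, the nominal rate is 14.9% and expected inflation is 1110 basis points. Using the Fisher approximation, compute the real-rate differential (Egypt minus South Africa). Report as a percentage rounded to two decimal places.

-12.34%

Egypt: 3.16% − 11.7% = -8.540%
South Africa: 14.9% − 11.1% = 3.800%
Differential = -12.340% → -12.34%.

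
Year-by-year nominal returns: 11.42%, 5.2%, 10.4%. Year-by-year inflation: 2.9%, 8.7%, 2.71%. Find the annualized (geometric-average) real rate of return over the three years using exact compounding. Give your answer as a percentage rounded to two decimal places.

4.05%

Compound the nominal returns: 1.1142 × 1.0520 × 1.1040 = 1.29404079.
Compound inflation: 1.0290 × 1.0870 × 1.0271 = 1.14883497.
Deflate: 1.29404079 / 1.14883497 = 1.12639398.
Annualized real rate = 1.12639398^(1/3) − 1 = 4.0471% → 4.05%.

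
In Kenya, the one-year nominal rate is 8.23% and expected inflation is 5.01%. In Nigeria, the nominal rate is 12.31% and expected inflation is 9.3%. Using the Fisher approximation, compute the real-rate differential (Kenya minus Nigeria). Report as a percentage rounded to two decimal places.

Kenya: 8.23% − 5.01% = 3.220%
Nigeria: 12.31% − 9.3% = 3.010%
Differential = 0.210% → 0.21%.

0.21%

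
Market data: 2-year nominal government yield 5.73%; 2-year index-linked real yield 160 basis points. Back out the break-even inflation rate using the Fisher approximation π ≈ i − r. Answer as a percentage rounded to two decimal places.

4.13%

π ≈ i − r = 5.73% − 1.6% → 4.13%.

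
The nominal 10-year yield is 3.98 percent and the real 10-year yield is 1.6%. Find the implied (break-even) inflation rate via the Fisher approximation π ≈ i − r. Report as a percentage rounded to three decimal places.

2.380%

π ≈ i − r = 3.98% − 1.6% → 2.380%.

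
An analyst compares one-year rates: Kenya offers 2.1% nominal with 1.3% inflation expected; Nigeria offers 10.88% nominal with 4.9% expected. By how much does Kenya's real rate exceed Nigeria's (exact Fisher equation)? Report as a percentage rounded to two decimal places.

Kenya: (1 + 0.0210)/(1 + 0.0130) − 1 = 0.7897%
Nigeria: (1 + 0.1088)/(1 + 0.0490) − 1 = 5.7007%
Differential = 0.7897% − 5.7007% = -4.9109% → -4.91%.

-4.91%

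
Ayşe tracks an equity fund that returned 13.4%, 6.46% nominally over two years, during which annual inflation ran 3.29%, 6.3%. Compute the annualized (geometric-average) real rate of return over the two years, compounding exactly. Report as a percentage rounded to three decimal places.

4.859%

Nominal growth factor = 1.1340 × 1.0646 = 1.20725640
Price-level growth factor = 1.0329 × 1.0630 = 1.09797270
Real growth factor = 1.20725640 / 1.09797270 = 1.09953226
Annualized real rate = 1.09953226^(1/2) − 1 = 4.8586% → 4.859%.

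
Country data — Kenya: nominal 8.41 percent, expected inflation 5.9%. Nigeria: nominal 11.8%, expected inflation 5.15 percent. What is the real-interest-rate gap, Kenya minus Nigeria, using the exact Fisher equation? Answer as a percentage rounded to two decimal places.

-3.95%

Kenya: (1 + 0.0841)/(1 + 0.0590) − 1 = 2.3702%
Nigeria: (1 + 0.1180)/(1 + 0.0515) − 1 = 6.3243%
Differential = 2.3702% − 6.3243% = -3.9541% → -3.95%.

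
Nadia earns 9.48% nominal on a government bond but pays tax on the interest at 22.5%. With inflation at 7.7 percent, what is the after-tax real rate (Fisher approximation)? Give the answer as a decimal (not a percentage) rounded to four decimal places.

After-tax nominal return = 9.48% × (1 − 0.225) = 7.3470%.
r ≈ 7.3470% − 7.7% → -0.0035.

-0.0035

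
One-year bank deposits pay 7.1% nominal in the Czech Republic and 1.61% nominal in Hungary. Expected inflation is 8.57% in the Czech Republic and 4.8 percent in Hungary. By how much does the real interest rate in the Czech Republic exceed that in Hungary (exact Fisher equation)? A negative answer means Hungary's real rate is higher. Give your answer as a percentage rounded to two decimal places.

The Czech Republic: (1 + 0.0710)/(1 + 0.0857) − 1 = -1.3540%
Hungary: (1 + 0.0161)/(1 + 0.0480) − 1 = -3.0439%
Differential = -1.3540% − (-3.0439%) = 1.6899% → 1.69%.

1.69%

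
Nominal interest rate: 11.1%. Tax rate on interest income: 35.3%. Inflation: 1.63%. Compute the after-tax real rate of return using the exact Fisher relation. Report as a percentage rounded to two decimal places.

After-tax nominal return = 11.1% × (1 − 0.353) = 7.1817%.
1 + r = 1.071817 / 1.01630 = 1.054627
After-tax real rate = 1.054627 − 1 → 5.46%.

5.46%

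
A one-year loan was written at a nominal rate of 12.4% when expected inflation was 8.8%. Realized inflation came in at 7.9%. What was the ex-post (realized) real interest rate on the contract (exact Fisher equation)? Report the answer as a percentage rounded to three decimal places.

Ex-post: (1 + 0.1240)/(1 + 0.0790) − 1 = 4.17053%
So the realized real rate is 4.171%.

4.171%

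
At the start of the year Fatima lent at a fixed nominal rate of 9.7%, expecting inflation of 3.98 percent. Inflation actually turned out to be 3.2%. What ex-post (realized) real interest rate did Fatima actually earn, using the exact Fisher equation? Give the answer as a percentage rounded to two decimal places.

Ex-post: (1 + 0.0970)/(1 + 0.0320) − 1 = 6.2984%
So the realized real rate is 6.30%.

6.30%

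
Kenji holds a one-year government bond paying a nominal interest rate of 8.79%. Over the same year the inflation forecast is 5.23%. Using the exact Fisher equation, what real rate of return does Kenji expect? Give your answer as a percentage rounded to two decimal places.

3.38%

1 + r = 1.08790 / 1.05230 = 1.033831
r = 1.033831 − 1 = 3.3831%, i.e. 3.38%.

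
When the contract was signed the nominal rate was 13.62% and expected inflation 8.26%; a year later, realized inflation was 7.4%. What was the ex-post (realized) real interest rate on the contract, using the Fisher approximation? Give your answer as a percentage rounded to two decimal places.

6.22%

Ex-post: 13.62% − 7.4% = 6.220%
So the realized real rate is 6.22%.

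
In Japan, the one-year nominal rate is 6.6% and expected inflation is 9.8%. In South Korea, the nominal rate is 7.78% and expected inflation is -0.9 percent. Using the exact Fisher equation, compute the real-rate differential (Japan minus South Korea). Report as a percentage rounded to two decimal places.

Japan: (1 + 0.0660)/(1 + 0.0980) − 1 = -2.9144%
South Korea: (1 + 0.0778)/(1 − 0.0090) − 1 = 8.7588%
Differential = -2.9144% − 8.7588% = -11.6732% → -11.67%.

-11.67%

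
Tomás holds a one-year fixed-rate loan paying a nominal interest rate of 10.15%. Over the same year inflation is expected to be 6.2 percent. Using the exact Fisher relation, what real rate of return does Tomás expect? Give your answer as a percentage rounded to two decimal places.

3.72%

By the Fisher relation, 1 + r = (1 + i)/(1 + π).
1 + r = 1.10150 / 1.06200 = 1.037194
r = 1.037194 − 1 = 3.7194%, i.e. 3.72%.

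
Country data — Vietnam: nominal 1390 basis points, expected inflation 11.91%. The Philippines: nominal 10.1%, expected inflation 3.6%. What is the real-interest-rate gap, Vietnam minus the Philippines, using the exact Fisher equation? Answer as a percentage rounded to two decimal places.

-4.50%

Vietnam: (1 + 0.1390)/(1 + 0.1191) − 1 = 1.7782%
The Philippines: (1 + 0.1010)/(1 + 0.0360) − 1 = 6.2741%
Differential = 1.7782% − 6.2741% = -4.4959% → -4.50%.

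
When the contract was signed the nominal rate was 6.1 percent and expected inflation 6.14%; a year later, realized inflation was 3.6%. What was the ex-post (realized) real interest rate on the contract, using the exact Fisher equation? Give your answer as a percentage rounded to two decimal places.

2.41%

Ex-post: (1 + 0.0610)/(1 + 0.0360) − 1 = 2.4131%
So the realized real rate is 2.41%.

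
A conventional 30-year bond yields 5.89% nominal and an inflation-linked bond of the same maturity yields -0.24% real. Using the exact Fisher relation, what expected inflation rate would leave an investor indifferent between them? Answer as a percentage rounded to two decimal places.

(1 + π) = (1 + i)/(1 + r) = 1.05890 / 0.99760 = 1.061447
Break-even inflation = 1.061447 − 1 → 6.14%.

6.14%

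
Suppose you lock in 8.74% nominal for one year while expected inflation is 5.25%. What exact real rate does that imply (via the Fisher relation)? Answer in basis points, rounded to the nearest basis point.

1 + r = 1.08740 / 1.05250 = 1.033159
r = 1.033159 − 1 = 3.3159%, i.e. 332 basis points.

332 basis points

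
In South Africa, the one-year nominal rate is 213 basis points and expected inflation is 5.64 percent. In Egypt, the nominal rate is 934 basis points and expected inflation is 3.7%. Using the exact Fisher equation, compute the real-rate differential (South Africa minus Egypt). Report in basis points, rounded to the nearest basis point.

South Africa: (1 + 0.0213)/(1 + 0.0564) − 1 = -3.3226%
Egypt: (1 + 0.0934)/(1 + 0.0370) − 1 = 5.4388%
Differential = -3.3226% − 5.4388% = -8.7614% → -876 basis points.

-876 basis points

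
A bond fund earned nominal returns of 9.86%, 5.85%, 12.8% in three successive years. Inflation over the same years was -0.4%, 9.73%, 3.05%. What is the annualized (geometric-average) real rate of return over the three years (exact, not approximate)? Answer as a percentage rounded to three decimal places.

5.213%

Compound the nominal returns: 1.0986 × 1.0585 × 1.1280 = 1.31171522.
Compound inflation: 0.9960 × 1.0973 × 1.0305 = 1.12624458.
Deflate: 1.31171522 / 1.12624458 = 1.16468060.
Annualized real rate = 1.16468060^(1/3) − 1 = 5.2129% → 5.213%.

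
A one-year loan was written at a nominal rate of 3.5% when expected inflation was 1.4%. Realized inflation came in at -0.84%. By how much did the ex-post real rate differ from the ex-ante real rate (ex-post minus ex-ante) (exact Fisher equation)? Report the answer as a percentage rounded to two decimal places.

2.31%

Ex-ante: (1 + 0.0350)/(1 + 0.0140) − 1 = 2.0710%
Ex-post: (1 + 0.0350)/(1 − 0.0084) − 1 = 4.3768%
Difference (ex-post − ex-ante) = 2.3058% → 2.31%.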